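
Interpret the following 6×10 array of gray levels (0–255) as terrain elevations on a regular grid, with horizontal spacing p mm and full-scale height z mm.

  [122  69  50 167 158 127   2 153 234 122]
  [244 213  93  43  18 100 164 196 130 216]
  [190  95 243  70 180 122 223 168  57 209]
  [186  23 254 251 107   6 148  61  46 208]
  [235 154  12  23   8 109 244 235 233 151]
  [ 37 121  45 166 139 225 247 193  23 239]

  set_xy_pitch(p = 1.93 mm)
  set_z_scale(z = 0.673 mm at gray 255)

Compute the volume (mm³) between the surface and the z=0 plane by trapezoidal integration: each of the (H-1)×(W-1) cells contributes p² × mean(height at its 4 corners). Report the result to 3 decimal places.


height_mm = gray/255 × 0.673; cell vol = 1.93² × mean(4 corners)
unit = 1.93² × 0.673 / (4×255) = 0.0024577 mm³ per gray-sum
row 0: Σ corner-gray over 9 cells = 4538  → 11.1531
row 1: Σ corner-gray over 9 cells = 5089  → 12.5073
row 2: Σ corner-gray over 9 cells = 4901  → 12.0452
row 3: Σ corner-gray over 9 cells = 4608  → 11.3251
row 4: Σ corner-gray over 9 cells = 5016  → 12.3278
Σ rows: total corner-gray = 24152  → 59.3585 mm³

59.358


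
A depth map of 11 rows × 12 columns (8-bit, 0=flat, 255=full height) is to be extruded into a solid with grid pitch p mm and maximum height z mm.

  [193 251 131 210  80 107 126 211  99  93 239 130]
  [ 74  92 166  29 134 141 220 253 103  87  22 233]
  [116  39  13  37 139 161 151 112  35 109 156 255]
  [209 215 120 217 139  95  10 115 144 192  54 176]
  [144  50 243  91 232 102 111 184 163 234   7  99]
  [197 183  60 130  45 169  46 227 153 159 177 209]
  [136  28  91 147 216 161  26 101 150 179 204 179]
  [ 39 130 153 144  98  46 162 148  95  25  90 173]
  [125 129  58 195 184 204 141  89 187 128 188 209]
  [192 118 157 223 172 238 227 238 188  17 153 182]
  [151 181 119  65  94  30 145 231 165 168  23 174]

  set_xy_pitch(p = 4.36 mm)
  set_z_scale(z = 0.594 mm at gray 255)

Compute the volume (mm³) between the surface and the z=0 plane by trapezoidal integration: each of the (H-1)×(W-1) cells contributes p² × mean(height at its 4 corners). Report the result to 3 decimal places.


height_mm = gray/255 × 0.594; cell vol = 4.36² × mean(4 corners)
unit = 4.36² × 0.594 / (4×255) = 0.0110703 mm³ per gray-sum
row 0: Σ corner-gray over 11 cells = 6218  → 68.8351
row 1: Σ corner-gray over 11 cells = 5076  → 56.1928
row 2: Σ corner-gray over 11 cells = 5262  → 58.2519
row 3: Σ corner-gray over 11 cells = 6064  → 67.1303
row 4: Σ corner-gray over 11 cells = 6181  → 68.4255
row 5: Σ corner-gray over 11 cells = 6025  → 66.6985
row 6: Σ corner-gray over 11 cells = 5315  → 58.8386
row 7: Σ corner-gray over 11 cells = 5734  → 63.4771
row 8: Σ corner-gray over 11 cells = 7176  → 79.4404
row 9: Σ corner-gray over 11 cells = 6603  → 73.0972
Σ rows: total corner-gray = 59654  → 660.3875 mm³

660.387


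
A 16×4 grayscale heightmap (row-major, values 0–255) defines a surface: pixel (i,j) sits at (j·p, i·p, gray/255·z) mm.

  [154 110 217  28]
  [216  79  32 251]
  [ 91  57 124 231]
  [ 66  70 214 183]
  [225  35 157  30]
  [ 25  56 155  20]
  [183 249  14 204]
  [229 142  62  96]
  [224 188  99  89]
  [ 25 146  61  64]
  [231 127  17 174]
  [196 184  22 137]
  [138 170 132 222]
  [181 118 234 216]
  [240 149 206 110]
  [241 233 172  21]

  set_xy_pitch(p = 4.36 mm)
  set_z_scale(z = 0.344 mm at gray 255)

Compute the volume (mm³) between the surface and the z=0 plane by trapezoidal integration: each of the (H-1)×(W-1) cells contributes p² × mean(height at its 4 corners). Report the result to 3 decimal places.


151.930

height_mm = gray/255 × 0.344; cell vol = 4.36² × mean(4 corners)
unit = 4.36² × 0.344 / (4×255) = 0.00641108 mm³ per gray-sum
row 0: Σ corner-gray over 3 cells = 1525  → 9.7769
row 1: Σ corner-gray over 3 cells = 1373  → 8.8024
row 2: Σ corner-gray over 3 cells = 1501  → 9.6230
row 3: Σ corner-gray over 3 cells = 1456  → 9.3345
row 4: Σ corner-gray over 3 cells = 1106  → 7.0907
row 5: Σ corner-gray over 3 cells = 1380  → 8.8473
row 6: Σ corner-gray over 3 cells = 1646  → 10.5526
row 7: Σ corner-gray over 3 cells = 1620  → 10.3860
row 8: Σ corner-gray over 3 cells = 1390  → 8.9114
row 9: Σ corner-gray over 3 cells = 1196  → 7.6677
row 10: Σ corner-gray over 3 cells = 1438  → 9.2191
row 11: Σ corner-gray over 3 cells = 1709  → 10.9565
row 12: Σ corner-gray over 3 cells = 2065  → 13.2389
row 13: Σ corner-gray over 3 cells = 2161  → 13.8543
row 14: Σ corner-gray over 3 cells = 2132  → 13.6684
Σ rows: total corner-gray = 23698  → 151.9298 mm³


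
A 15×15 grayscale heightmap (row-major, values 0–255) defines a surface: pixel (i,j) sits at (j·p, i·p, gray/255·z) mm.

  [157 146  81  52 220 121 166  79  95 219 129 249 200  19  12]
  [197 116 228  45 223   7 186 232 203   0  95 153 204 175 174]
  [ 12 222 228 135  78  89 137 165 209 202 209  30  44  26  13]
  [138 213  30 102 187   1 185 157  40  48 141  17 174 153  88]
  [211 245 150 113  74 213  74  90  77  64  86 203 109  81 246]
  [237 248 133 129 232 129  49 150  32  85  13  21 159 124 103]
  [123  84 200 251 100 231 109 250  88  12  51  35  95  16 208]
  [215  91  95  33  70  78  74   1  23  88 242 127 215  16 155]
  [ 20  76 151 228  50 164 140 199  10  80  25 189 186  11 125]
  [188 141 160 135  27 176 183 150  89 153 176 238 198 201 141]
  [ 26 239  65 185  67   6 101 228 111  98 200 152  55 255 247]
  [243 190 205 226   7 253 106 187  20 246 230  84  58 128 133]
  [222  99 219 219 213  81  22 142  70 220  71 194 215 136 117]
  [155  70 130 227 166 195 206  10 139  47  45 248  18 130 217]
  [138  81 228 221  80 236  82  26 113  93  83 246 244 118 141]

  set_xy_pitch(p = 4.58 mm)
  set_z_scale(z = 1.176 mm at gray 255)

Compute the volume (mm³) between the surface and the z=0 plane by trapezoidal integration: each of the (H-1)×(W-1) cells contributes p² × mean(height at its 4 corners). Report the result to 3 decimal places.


height_mm = gray/255 × 1.176; cell vol = 4.58² × mean(4 corners)
unit = 4.58² × 1.176 / (4×255) = 0.0241846 mm³ per gray-sum
row 0: Σ corner-gray over 14 cells = 7826  → 189.2683
row 1: Σ corner-gray over 14 cells = 7678  → 185.6890
row 2: Σ corner-gray over 14 cells = 6695  → 161.9156
row 3: Σ corner-gray over 14 cells = 6737  → 162.9313
row 4: Σ corner-gray over 14 cells = 6963  → 168.3971
row 5: Σ corner-gray over 14 cells = 6723  → 162.5928
row 6: Σ corner-gray over 14 cells = 6051  → 146.3407
row 7: Σ corner-gray over 14 cells = 5839  → 141.2136
row 8: Σ corner-gray over 14 cells = 7546  → 182.4967
row 9: Σ corner-gray over 14 cells = 8180  → 197.8297
row 10: Σ corner-gray over 14 cells = 8053  → 194.7582
row 11: Σ corner-gray over 14 cells = 8397  → 203.0777
row 12: Σ corner-gray over 14 cells = 7775  → 188.0349
row 13: Σ corner-gray over 14 cells = 7615  → 184.1654
Σ rows: total corner-gray = 102078  → 2468.7110 mm³

2468.711


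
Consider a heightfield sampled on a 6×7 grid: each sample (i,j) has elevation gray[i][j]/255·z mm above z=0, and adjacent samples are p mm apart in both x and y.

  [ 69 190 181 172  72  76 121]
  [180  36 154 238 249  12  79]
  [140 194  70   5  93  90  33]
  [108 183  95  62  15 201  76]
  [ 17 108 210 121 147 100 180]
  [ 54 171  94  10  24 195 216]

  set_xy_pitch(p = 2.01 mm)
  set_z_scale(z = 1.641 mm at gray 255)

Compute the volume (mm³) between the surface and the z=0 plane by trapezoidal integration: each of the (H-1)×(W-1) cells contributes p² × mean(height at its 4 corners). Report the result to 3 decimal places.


height_mm = gray/255 × 1.641; cell vol = 2.01² × mean(4 corners)
unit = 2.01² × 1.641 / (4×255) = 0.00649981 mm³ per gray-sum
row 0: Σ corner-gray over 6 cells = 3209  → 20.8579
row 1: Σ corner-gray over 6 cells = 2714  → 17.6405
row 2: Σ corner-gray over 6 cells = 2373  → 15.4240
row 3: Σ corner-gray over 6 cells = 2865  → 18.6219
row 4: Σ corner-gray over 6 cells = 2827  → 18.3750
Σ rows: total corner-gray = 13988  → 90.9193 mm³

90.919


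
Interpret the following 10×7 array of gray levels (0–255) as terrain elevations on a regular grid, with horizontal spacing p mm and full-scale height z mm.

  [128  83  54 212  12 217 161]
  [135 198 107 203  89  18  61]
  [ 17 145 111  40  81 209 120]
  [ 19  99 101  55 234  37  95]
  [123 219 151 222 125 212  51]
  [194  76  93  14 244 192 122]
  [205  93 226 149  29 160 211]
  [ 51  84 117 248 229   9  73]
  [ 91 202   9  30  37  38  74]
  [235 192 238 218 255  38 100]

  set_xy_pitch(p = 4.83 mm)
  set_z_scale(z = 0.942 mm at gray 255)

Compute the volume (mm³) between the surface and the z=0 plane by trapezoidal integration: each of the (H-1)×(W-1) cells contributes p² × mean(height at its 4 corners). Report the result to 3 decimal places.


574.948

height_mm = gray/255 × 0.942; cell vol = 4.83² × mean(4 corners)
unit = 4.83² × 0.942 / (4×255) = 0.0215449 mm³ per gray-sum
row 0: Σ corner-gray over 6 cells = 2871  → 61.8555
row 1: Σ corner-gray over 6 cells = 2735  → 58.9254
row 2: Σ corner-gray over 6 cells = 2475  → 53.3237
row 3: Σ corner-gray over 6 cells = 3198  → 68.9007
row 4: Σ corner-gray over 6 cells = 3586  → 77.2601
row 5: Σ corner-gray over 6 cells = 3284  → 70.7535
row 6: Σ corner-gray over 6 cells = 3228  → 69.5470
row 7: Σ corner-gray over 6 cells = 2295  → 49.4456
row 8: Σ corner-gray over 6 cells = 3014  → 64.9364
Σ rows: total corner-gray = 26686  → 574.9479 mm³


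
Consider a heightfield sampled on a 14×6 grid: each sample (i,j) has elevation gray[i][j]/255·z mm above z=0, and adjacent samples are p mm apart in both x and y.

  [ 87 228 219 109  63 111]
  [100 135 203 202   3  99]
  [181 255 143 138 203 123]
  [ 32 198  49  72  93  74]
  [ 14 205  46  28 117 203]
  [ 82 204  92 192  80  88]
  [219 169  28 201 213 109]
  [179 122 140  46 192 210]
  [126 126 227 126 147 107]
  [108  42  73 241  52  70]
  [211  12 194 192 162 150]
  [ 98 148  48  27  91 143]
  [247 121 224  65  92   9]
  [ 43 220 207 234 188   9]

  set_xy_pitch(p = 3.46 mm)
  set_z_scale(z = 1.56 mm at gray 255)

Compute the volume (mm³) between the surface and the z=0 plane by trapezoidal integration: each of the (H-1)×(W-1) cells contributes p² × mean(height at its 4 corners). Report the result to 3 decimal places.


height_mm = gray/255 × 1.56; cell vol = 3.46² × mean(4 corners)
unit = 3.46² × 1.56 / (4×255) = 0.0183095 mm³ per gray-sum
row 0: Σ corner-gray over 5 cells = 2721  → 49.8202
row 1: Σ corner-gray over 5 cells = 3067  → 56.1553
row 2: Σ corner-gray over 5 cells = 2712  → 49.6554
row 3: Σ corner-gray over 5 cells = 1939  → 35.5021
row 4: Σ corner-gray over 5 cells = 2315  → 42.3865
row 5: Σ corner-gray over 5 cells = 2856  → 52.2919
row 6: Σ corner-gray over 5 cells = 2939  → 53.8116
row 7: Σ corner-gray over 5 cells = 2874  → 52.6215
row 8: Σ corner-gray over 5 cells = 2479  → 45.3893
row 9: Σ corner-gray over 5 cells = 2475  → 45.3160
row 10: Σ corner-gray over 5 cells = 2350  → 43.0273
row 11: Σ corner-gray over 5 cells = 2129  → 38.9809
row 12: Σ corner-gray over 5 cells = 3010  → 55.1116
Σ rows: total corner-gray = 33866  → 620.0697 mm³

620.070


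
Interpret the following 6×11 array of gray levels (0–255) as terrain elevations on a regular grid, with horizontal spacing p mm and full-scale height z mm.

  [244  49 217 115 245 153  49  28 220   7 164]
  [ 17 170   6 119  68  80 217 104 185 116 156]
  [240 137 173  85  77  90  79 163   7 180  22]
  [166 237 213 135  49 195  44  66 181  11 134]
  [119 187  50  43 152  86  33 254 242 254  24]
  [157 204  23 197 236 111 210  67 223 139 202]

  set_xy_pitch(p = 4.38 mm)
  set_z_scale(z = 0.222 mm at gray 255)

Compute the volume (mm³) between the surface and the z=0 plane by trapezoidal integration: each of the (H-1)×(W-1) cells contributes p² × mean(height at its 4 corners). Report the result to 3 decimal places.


106.311

height_mm = gray/255 × 0.222; cell vol = 4.38² × mean(4 corners)
unit = 4.38² × 0.222 / (4×255) = 0.00417543 mm³ per gray-sum
row 0: Σ corner-gray over 10 cells = 4877  → 20.3636
row 1: Σ corner-gray over 10 cells = 4547  → 18.9857
row 2: Σ corner-gray over 10 cells = 4806  → 20.0671
row 3: Σ corner-gray over 10 cells = 5307  → 22.1590
row 4: Σ corner-gray over 10 cells = 5924  → 24.7352
Σ rows: total corner-gray = 25461  → 106.3106 mm³


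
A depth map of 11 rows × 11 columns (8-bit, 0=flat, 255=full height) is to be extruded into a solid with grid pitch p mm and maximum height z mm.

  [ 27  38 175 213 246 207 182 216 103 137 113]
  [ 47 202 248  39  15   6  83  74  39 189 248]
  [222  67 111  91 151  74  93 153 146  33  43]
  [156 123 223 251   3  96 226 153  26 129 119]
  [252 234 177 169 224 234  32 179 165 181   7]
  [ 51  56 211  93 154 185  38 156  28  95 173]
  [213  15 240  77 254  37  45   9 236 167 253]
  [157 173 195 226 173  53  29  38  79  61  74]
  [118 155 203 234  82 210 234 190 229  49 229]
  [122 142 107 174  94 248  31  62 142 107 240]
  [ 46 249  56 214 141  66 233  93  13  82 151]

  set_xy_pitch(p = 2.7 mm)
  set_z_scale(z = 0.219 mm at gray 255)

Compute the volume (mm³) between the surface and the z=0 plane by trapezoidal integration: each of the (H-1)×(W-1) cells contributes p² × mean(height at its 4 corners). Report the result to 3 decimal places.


82.851

height_mm = gray/255 × 0.219; cell vol = 2.7² × mean(4 corners)
unit = 2.7² × 0.219 / (4×255) = 0.00156521 mm³ per gray-sum
row 0: Σ corner-gray over 10 cells = 5259  → 8.2314
row 1: Σ corner-gray over 10 cells = 4188  → 6.5551
row 2: Σ corner-gray over 10 cells = 4838  → 7.5725
row 3: Σ corner-gray over 10 cells = 6184  → 9.6792
row 4: Σ corner-gray over 10 cells = 5705  → 8.9295
row 5: Σ corner-gray over 10 cells = 4882  → 7.6413
row 6: Σ corner-gray over 10 cells = 4911  → 7.6867
row 7: Σ corner-gray over 10 cells = 5804  → 9.0845
row 8: Σ corner-gray over 10 cells = 6095  → 9.5399
row 9: Σ corner-gray over 10 cells = 5067  → 7.9309
Σ rows: total corner-gray = 52933  → 82.8510 mm³


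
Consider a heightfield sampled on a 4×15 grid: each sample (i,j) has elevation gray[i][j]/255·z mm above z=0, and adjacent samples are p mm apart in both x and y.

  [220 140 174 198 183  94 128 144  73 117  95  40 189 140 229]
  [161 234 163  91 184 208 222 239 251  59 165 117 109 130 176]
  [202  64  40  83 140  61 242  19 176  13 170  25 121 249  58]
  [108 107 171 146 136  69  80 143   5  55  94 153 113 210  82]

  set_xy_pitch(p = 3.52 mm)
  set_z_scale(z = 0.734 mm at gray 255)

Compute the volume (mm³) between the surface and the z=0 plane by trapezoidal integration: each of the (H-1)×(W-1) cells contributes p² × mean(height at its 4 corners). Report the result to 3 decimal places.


200.856

height_mm = gray/255 × 0.734; cell vol = 3.52² × mean(4 corners)
unit = 3.52² × 0.734 / (4×255) = 0.00891623 mm³ per gray-sum
row 0: Σ corner-gray over 14 cells = 8560  → 76.3229
row 1: Σ corner-gray over 14 cells = 7747  → 69.0740
row 2: Σ corner-gray over 14 cells = 6220  → 55.4589
Σ rows: total corner-gray = 22527  → 200.8559 mm³


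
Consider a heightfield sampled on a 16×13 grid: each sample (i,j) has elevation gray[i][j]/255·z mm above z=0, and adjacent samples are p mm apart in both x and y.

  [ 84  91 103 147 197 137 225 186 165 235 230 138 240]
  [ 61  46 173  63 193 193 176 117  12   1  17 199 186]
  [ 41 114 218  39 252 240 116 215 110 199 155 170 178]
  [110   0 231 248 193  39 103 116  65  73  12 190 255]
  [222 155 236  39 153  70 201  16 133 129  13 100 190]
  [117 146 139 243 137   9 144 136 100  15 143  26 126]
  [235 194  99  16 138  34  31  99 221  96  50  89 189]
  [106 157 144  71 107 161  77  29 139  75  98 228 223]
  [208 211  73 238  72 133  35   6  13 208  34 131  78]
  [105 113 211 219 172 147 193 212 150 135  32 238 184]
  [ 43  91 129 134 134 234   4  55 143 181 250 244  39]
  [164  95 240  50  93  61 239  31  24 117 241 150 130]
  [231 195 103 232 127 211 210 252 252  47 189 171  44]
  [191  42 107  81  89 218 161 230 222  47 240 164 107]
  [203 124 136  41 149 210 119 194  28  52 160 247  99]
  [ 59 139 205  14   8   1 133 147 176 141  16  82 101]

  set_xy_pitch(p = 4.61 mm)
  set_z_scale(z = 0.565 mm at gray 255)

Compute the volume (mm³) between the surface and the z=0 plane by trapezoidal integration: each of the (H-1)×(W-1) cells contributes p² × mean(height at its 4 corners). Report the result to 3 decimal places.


1116.056

height_mm = gray/255 × 0.565; cell vol = 4.61² × mean(4 corners)
unit = 4.61² × 0.565 / (4×255) = 0.011772 mm³ per gray-sum
row 0: Σ corner-gray over 12 cells = 6659  → 78.3897
row 1: Σ corner-gray over 12 cells = 6502  → 76.5415
row 2: Σ corner-gray over 12 cells = 6780  → 79.8141
row 3: Σ corner-gray over 12 cells = 5807  → 68.3600
row 4: Σ corner-gray over 12 cells = 5621  → 66.1704
row 5: Σ corner-gray over 12 cells = 5277  → 62.1208
row 6: Σ corner-gray over 12 cells = 5459  → 64.2633
row 7: Σ corner-gray over 12 cells = 5495  → 64.6871
row 8: Σ corner-gray over 12 cells = 6527  → 76.8358
row 9: Σ corner-gray over 12 cells = 7213  → 84.9114
row 10: Σ corner-gray over 12 cells = 6256  → 73.6456
row 11: Σ corner-gray over 12 cells = 7229  → 85.0998
row 12: Σ corner-gray over 12 cells = 7753  → 91.2683
row 13: Σ corner-gray over 12 cells = 6722  → 79.1314
row 14: Σ corner-gray over 12 cells = 5506  → 64.8166
Σ rows: total corner-gray = 94806  → 1116.0559 mm³


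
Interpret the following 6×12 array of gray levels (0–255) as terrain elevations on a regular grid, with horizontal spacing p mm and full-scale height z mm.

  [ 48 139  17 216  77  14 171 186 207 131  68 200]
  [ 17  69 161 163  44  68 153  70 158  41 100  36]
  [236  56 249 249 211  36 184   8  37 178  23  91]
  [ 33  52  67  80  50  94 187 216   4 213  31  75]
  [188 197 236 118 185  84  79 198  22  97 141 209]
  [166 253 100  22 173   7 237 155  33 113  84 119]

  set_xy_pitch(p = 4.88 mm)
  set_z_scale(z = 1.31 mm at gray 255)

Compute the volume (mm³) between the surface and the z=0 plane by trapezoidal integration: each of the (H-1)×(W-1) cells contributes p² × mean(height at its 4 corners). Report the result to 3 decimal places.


height_mm = gray/255 × 1.31; cell vol = 4.88² × mean(4 corners)
unit = 4.88² × 1.31 / (4×255) = 0.0305852 mm³ per gray-sum
row 0: Σ corner-gray over 11 cells = 4807  → 147.0229
row 1: Σ corner-gray over 11 cells = 4896  → 149.7449
row 2: Σ corner-gray over 11 cells = 4885  → 149.4085
row 3: Σ corner-gray over 11 cells = 5207  → 159.2569
row 4: Σ corner-gray over 11 cells = 5750  → 175.8647
Σ rows: total corner-gray = 25545  → 781.2979 mm³

781.298


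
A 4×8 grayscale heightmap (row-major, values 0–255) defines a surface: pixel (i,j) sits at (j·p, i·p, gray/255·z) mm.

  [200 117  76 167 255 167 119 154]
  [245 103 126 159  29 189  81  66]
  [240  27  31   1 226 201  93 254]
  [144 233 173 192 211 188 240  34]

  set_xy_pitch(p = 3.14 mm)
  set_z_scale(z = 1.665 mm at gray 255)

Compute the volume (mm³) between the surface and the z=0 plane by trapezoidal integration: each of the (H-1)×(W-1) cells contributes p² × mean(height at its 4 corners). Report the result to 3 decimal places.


184.795

height_mm = gray/255 × 1.665; cell vol = 3.14² × mean(4 corners)
unit = 3.14² × 1.665 / (4×255) = 0.0160943 mm³ per gray-sum
row 0: Σ corner-gray over 7 cells = 3841  → 61.8184
row 1: Σ corner-gray over 7 cells = 3337  → 53.7068
row 2: Σ corner-gray over 7 cells = 4304  → 69.2701
Σ rows: total corner-gray = 11482  → 184.7953 mm³


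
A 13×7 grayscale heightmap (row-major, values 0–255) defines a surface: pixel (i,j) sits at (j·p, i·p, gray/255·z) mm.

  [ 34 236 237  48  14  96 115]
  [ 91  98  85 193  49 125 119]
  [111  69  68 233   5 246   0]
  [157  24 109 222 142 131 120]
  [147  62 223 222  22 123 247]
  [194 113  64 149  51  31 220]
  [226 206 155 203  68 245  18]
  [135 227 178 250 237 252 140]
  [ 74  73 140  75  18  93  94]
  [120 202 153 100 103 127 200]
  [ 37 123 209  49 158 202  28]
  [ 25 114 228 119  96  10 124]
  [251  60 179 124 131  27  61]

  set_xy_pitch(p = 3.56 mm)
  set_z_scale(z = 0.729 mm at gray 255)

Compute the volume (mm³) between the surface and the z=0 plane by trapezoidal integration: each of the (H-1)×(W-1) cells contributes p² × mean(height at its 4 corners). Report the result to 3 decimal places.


height_mm = gray/255 × 0.729; cell vol = 3.56² × mean(4 corners)
unit = 3.56² × 0.729 / (4×255) = 0.0090579 mm³ per gray-sum
row 0: Σ corner-gray over 6 cells = 2721  → 24.6465
row 1: Σ corner-gray over 6 cells = 2663  → 24.1212
row 2: Σ corner-gray over 6 cells = 2886  → 26.1411
row 3: Σ corner-gray over 6 cells = 3231  → 29.2661
row 4: Σ corner-gray over 6 cells = 2928  → 26.5215
row 5: Σ corner-gray over 6 cells = 3228  → 29.2389
row 6: Σ corner-gray over 6 cells = 4561  → 41.3131
row 7: Σ corner-gray over 6 cells = 3529  → 31.9653
row 8: Σ corner-gray over 6 cells = 2656  → 24.0578
row 9: Σ corner-gray over 6 cells = 3237  → 29.3204
row 10: Σ corner-gray over 6 cells = 2830  → 25.6338
row 11: Σ corner-gray over 6 cells = 2637  → 23.8857
Σ rows: total corner-gray = 37107  → 336.1114 mm³

336.111


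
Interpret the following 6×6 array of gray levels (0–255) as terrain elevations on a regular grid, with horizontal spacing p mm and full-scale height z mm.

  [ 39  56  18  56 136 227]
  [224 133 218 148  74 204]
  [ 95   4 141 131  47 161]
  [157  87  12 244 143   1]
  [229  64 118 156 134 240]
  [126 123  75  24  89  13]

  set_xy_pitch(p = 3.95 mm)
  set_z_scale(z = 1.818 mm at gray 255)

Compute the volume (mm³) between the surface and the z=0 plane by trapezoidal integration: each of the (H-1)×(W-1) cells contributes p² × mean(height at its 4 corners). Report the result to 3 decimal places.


height_mm = gray/255 × 1.818; cell vol = 3.95² × mean(4 corners)
unit = 3.95² × 1.818 / (4×255) = 0.0278092 mm³ per gray-sum
row 0: Σ corner-gray over 5 cells = 2372  → 65.9633
row 1: Σ corner-gray over 5 cells = 2476  → 68.8555
row 2: Σ corner-gray over 5 cells = 2032  → 56.5082
row 3: Σ corner-gray over 5 cells = 2543  → 70.7187
row 4: Σ corner-gray over 5 cells = 2174  → 60.4571
Σ rows: total corner-gray = 11597  → 322.5028 mm³

322.503


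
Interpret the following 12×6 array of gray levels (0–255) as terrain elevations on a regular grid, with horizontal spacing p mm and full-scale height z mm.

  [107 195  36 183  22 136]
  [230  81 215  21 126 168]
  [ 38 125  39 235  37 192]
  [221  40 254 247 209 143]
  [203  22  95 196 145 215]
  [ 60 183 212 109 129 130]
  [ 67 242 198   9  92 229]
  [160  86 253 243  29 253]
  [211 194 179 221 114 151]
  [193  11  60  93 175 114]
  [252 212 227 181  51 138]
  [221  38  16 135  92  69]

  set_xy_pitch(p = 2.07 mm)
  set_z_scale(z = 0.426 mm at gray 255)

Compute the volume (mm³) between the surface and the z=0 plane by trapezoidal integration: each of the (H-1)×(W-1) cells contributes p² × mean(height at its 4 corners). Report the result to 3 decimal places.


55.590

height_mm = gray/255 × 0.426; cell vol = 2.07² × mean(4 corners)
unit = 2.07² × 0.426 / (4×255) = 0.00178958 mm³ per gray-sum
row 0: Σ corner-gray over 5 cells = 2399  → 4.2932
row 1: Σ corner-gray over 5 cells = 2386  → 4.2699
row 2: Σ corner-gray over 5 cells = 2966  → 5.3079
row 3: Σ corner-gray over 5 cells = 3198  → 5.7231
row 4: Σ corner-gray over 5 cells = 2790  → 4.9929
row 5: Σ corner-gray over 5 cells = 2834  → 5.0717
row 6: Σ corner-gray over 5 cells = 3013  → 5.3920
row 7: Σ corner-gray over 5 cells = 3413  → 6.1078
row 8: Σ corner-gray over 5 cells = 2763  → 4.9446
row 9: Σ corner-gray over 5 cells = 2717  → 4.8623
row 10: Σ corner-gray over 5 cells = 2584  → 4.6243
Σ rows: total corner-gray = 31063  → 55.5896 mm³


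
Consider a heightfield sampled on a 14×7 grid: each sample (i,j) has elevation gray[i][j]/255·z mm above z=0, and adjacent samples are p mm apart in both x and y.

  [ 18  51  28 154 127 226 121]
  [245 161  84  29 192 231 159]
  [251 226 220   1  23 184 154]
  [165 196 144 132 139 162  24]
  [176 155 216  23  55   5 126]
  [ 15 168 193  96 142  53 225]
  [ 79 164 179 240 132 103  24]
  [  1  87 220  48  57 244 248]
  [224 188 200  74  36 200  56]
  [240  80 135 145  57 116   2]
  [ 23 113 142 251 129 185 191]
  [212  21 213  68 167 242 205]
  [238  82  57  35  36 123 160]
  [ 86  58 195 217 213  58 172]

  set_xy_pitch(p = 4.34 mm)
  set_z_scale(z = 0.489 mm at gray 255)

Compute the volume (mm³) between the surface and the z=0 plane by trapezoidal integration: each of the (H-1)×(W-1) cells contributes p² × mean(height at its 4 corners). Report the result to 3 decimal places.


371.431

height_mm = gray/255 × 0.489; cell vol = 4.34² × mean(4 corners)
unit = 4.34² × 0.489 / (4×255) = 0.00903001 mm³ per gray-sum
row 0: Σ corner-gray over 6 cells = 3109  → 28.0743
row 1: Σ corner-gray over 6 cells = 3511  → 31.7044
row 2: Σ corner-gray over 6 cells = 3448  → 31.1355
row 3: Σ corner-gray over 6 cells = 2945  → 26.5934
row 4: Σ corner-gray over 6 cells = 2754  → 24.8686
row 5: Σ corner-gray over 6 cells = 3283  → 29.6455
row 6: Σ corner-gray over 6 cells = 3300  → 29.7990
row 7: Σ corner-gray over 6 cells = 3237  → 29.2301
row 8: Σ corner-gray over 6 cells = 2984  → 26.9455
row 9: Σ corner-gray over 6 cells = 3162  → 28.5529
row 10: Σ corner-gray over 6 cells = 3693  → 33.3478
row 11: Σ corner-gray over 6 cells = 2903  → 26.2141
row 12: Σ corner-gray over 6 cells = 2804  → 25.3201
Σ rows: total corner-gray = 41133  → 371.4313 mm³


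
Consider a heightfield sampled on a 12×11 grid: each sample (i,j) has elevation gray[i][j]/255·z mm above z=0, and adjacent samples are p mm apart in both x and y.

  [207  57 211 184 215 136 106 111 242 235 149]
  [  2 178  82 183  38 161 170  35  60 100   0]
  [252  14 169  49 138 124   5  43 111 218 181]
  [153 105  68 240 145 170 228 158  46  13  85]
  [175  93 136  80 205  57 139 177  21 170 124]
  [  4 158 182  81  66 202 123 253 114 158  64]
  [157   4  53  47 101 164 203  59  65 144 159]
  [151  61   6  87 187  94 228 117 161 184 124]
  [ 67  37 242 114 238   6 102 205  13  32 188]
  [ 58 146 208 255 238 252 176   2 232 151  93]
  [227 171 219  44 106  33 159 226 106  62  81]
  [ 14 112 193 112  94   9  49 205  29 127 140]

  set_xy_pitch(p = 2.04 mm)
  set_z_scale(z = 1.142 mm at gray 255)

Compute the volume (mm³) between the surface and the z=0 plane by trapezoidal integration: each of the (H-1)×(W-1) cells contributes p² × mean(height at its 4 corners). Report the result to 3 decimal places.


height_mm = gray/255 × 1.142; cell vol = 2.04² × mean(4 corners)
unit = 2.04² × 1.142 / (4×255) = 0.00465936 mm³ per gray-sum
row 0: Σ corner-gray over 10 cells = 5366  → 25.0021
row 1: Σ corner-gray over 10 cells = 4191  → 19.5274
row 2: Σ corner-gray over 10 cells = 4759  → 22.1739
row 3: Σ corner-gray over 10 cells = 5039  → 23.4785
row 4: Σ corner-gray over 10 cells = 5197  → 24.2147
row 5: Σ corner-gray over 10 cells = 4738  → 22.0760
row 6: Σ corner-gray over 10 cells = 4521  → 21.0650
row 7: Σ corner-gray over 10 cells = 4758  → 22.1692
row 8: Σ corner-gray over 10 cells = 5704  → 26.5770
row 9: Σ corner-gray over 10 cells = 6031  → 28.1006
row 10: Σ corner-gray over 10 cells = 4574  → 21.3119
Σ rows: total corner-gray = 54878  → 255.6964 mm³

255.696


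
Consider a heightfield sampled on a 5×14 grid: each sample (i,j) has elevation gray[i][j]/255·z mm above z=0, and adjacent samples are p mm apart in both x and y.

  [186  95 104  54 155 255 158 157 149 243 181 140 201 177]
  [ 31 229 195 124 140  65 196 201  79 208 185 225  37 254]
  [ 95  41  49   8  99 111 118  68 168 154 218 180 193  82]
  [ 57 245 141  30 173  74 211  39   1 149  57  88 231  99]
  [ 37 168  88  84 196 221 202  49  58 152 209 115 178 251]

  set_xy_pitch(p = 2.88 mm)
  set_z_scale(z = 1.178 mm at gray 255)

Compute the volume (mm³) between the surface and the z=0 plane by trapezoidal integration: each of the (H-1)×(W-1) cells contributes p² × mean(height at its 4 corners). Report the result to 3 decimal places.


268.515

height_mm = gray/255 × 1.178; cell vol = 2.88² × mean(4 corners)
unit = 2.88² × 1.178 / (4×255) = 0.00957922 mm³ per gray-sum
row 0: Σ corner-gray over 13 cells = 8200  → 78.5496
row 1: Σ corner-gray over 13 cells = 7044  → 67.4760
row 2: Σ corner-gray over 13 cells = 6025  → 57.7148
row 3: Σ corner-gray over 13 cells = 6762  → 64.7747
Σ rows: total corner-gray = 28031  → 268.5151 mm³


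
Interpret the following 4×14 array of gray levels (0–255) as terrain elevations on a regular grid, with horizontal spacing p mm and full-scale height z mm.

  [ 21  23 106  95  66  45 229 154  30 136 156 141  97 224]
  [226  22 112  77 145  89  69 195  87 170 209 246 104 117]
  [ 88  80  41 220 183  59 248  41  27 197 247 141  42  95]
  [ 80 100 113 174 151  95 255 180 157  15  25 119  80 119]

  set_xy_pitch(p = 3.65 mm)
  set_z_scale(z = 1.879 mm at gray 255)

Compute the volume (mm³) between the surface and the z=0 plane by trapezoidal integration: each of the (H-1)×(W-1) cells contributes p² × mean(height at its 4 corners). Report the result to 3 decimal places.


height_mm = gray/255 × 1.879; cell vol = 3.65² × mean(4 corners)
unit = 3.65² × 1.879 / (4×255) = 0.0245421 mm³ per gray-sum
row 0: Σ corner-gray over 13 cells = 6194  → 152.0140
row 1: Σ corner-gray over 13 cells = 6628  → 162.6653
row 2: Σ corner-gray over 13 cells = 6362  → 156.1371
Σ rows: total corner-gray = 19184  → 470.8163 mm³

470.816


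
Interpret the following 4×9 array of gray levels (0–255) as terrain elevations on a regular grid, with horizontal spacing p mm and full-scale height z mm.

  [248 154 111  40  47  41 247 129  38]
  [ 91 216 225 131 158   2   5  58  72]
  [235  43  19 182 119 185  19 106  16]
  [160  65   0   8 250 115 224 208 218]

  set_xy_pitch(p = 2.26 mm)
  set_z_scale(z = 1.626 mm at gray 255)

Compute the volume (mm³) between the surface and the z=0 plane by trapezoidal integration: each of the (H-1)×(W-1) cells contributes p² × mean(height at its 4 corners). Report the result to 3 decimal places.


height_mm = gray/255 × 1.626; cell vol = 2.26² × mean(4 corners)
unit = 2.26² × 1.626 / (4×255) = 0.00814212 mm³ per gray-sum
row 0: Σ corner-gray over 8 cells = 3577  → 29.1243
row 1: Σ corner-gray over 8 cells = 3350  → 27.2761
row 2: Σ corner-gray over 8 cells = 3715  → 30.2480
Σ rows: total corner-gray = 10642  → 86.6484 mm³

86.648


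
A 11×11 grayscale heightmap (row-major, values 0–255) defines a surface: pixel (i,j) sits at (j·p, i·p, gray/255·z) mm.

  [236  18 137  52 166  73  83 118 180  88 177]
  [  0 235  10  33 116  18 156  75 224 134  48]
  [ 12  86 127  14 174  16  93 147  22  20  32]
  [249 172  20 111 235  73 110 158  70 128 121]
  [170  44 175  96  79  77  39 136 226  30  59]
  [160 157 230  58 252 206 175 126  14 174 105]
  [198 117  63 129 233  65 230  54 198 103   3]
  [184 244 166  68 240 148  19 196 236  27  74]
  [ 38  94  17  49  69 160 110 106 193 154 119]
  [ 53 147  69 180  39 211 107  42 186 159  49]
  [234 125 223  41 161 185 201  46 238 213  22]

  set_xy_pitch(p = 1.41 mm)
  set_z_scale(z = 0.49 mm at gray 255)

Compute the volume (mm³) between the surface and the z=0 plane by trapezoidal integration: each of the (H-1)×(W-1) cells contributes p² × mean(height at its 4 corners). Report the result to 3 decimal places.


45.374

height_mm = gray/255 × 0.49; cell vol = 1.41² × mean(4 corners)
unit = 1.41² × 0.49 / (4×255) = 0.000955068 mm³ per gray-sum
row 0: Σ corner-gray over 10 cells = 4293  → 4.1001
row 1: Σ corner-gray over 10 cells = 3492  → 3.3351
row 2: Σ corner-gray over 10 cells = 3966  → 3.7878
row 3: Σ corner-gray over 10 cells = 4557  → 4.3522
row 4: Σ corner-gray over 10 cells = 5082  → 4.8537
row 5: Σ corner-gray over 10 cells = 5634  → 5.3809
row 6: Σ corner-gray over 10 cells = 5531  → 5.2825
row 7: Σ corner-gray over 10 cells = 5007  → 4.7820
row 8: Σ corner-gray over 10 cells = 4443  → 4.2434
row 9: Σ corner-gray over 10 cells = 5504  → 5.2567
Σ rows: total corner-gray = 47509  → 45.3743 mm³


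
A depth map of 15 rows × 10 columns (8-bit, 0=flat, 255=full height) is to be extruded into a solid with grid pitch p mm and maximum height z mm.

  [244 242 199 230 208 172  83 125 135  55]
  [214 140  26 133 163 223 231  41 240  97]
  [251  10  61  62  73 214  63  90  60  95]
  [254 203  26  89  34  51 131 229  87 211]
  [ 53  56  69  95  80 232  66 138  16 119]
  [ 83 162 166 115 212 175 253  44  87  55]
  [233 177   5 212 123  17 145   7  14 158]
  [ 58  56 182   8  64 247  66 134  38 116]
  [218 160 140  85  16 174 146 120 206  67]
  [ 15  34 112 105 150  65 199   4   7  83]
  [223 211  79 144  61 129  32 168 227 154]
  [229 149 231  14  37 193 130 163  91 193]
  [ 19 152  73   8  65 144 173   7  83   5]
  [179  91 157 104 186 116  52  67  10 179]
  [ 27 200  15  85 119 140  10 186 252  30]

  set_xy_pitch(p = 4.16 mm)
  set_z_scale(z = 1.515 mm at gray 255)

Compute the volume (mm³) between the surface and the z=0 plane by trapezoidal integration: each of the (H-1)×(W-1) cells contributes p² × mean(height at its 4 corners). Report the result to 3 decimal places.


1488.873

height_mm = gray/255 × 1.515; cell vol = 4.16² × mean(4 corners)
unit = 4.16² × 1.515 / (4×255) = 0.0257039 mm³ per gray-sum
row 0: Σ corner-gray over 9 cells = 5792  → 148.8770
row 1: Σ corner-gray over 9 cells = 4317  → 110.9638
row 2: Σ corner-gray over 9 cells = 3777  → 97.0837
row 3: Σ corner-gray over 9 cells = 3841  → 98.7287
row 4: Σ corner-gray over 9 cells = 4242  → 109.0360
row 5: Σ corner-gray over 9 cells = 4357  → 111.9919
row 6: Σ corner-gray over 9 cells = 3555  → 91.3774
row 7: Σ corner-gray over 9 cells = 4143  → 106.4913
row 8: Σ corner-gray over 9 cells = 3829  → 98.4203
row 9: Σ corner-gray over 9 cells = 3929  → 100.9906
row 10: Σ corner-gray over 9 cells = 4917  → 126.3861
row 11: Σ corner-gray over 9 cells = 3872  → 99.5255
row 12: Σ corner-gray over 9 cells = 3358  → 86.3137
row 13: Σ corner-gray over 9 cells = 3995  → 102.6871
Σ rows: total corner-gray = 57924  → 1488.8730 mm³


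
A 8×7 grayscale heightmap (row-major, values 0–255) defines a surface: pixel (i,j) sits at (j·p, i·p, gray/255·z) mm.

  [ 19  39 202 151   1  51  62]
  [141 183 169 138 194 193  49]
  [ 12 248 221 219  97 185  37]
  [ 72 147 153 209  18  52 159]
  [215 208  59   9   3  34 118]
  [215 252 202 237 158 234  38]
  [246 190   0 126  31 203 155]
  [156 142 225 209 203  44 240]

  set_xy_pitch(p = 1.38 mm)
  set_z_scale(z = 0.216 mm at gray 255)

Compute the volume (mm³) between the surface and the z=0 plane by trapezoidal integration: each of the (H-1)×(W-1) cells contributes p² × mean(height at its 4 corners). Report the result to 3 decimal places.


9.442

height_mm = gray/255 × 0.216; cell vol = 1.38² × mean(4 corners)
unit = 1.38² × 0.216 / (4×255) = 0.000403285 mm³ per gray-sum
row 0: Σ corner-gray over 6 cells = 2913  → 1.1748
row 1: Σ corner-gray over 6 cells = 3933  → 1.5861
row 2: Σ corner-gray over 6 cells = 3378  → 1.3623
row 3: Σ corner-gray over 6 cells = 2348  → 0.9469
row 4: Σ corner-gray over 6 cells = 3378  → 1.3623
row 5: Σ corner-gray over 6 cells = 3920  → 1.5809
row 6: Σ corner-gray over 6 cells = 3543  → 1.4288
Σ rows: total corner-gray = 23413  → 9.4421 mm³


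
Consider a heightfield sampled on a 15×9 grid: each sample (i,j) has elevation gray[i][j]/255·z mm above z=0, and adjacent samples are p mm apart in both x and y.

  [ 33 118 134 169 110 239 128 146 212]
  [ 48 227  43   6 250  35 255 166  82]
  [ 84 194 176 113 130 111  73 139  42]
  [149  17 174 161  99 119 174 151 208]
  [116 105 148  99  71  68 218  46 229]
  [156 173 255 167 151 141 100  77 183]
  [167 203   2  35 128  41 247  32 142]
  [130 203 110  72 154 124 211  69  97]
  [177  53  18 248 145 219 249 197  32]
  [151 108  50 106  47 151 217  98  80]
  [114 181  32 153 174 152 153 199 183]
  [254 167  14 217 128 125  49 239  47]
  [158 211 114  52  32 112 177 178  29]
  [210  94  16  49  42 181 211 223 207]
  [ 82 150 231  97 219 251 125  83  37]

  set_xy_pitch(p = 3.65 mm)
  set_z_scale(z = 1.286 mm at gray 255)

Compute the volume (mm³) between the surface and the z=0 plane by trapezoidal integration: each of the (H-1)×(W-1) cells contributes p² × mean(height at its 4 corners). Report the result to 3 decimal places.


992.523

height_mm = gray/255 × 1.286; cell vol = 3.65² × mean(4 corners)
unit = 3.65² × 1.286 / (4×255) = 0.0167968 mm³ per gray-sum
row 0: Σ corner-gray over 8 cells = 4427  → 74.3594
row 1: Σ corner-gray over 8 cells = 4092  → 68.7325
row 2: Σ corner-gray over 8 cells = 4145  → 69.6227
row 3: Σ corner-gray over 8 cells = 4002  → 67.2208
row 4: Σ corner-gray over 8 cells = 4322  → 72.5958
row 5: Σ corner-gray over 8 cells = 4152  → 69.7403
row 6: Σ corner-gray over 8 cells = 3798  → 63.7942
row 7: Σ corner-gray over 8 cells = 4580  → 76.9293
row 8: Σ corner-gray over 8 cells = 4252  → 71.4200
row 9: Σ corner-gray over 8 cells = 4170  → 70.0427
row 10: Σ corner-gray over 8 cells = 4564  → 76.6606
row 11: Σ corner-gray over 8 cells = 4118  → 69.1692
row 12: Σ corner-gray over 8 cells = 3988  → 66.9856
row 13: Σ corner-gray over 8 cells = 4480  → 75.2497
Σ rows: total corner-gray = 59090  → 992.5229 mm³


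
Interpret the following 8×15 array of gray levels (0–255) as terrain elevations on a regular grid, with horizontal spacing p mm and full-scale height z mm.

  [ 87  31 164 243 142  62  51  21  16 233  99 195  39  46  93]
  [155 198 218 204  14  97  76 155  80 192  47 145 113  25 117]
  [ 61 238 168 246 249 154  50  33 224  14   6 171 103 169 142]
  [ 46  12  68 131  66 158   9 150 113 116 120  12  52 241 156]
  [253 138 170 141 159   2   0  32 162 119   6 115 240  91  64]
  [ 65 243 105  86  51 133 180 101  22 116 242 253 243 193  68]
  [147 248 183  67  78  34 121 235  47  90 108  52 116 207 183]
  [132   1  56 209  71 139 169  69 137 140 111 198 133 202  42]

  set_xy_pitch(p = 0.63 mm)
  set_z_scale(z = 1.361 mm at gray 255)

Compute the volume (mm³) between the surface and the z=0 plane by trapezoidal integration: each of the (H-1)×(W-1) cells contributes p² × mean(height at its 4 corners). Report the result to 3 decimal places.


height_mm = gray/255 × 1.361; cell vol = 0.63² × mean(4 corners)
unit = 0.63² × 1.361 / (4×255) = 0.000529589 mm³ per gray-sum
row 0: Σ corner-gray over 14 cells = 6264  → 3.3173
row 1: Σ corner-gray over 14 cells = 7253  → 3.8411
row 2: Σ corner-gray over 14 cells = 6551  → 3.4693
row 3: Σ corner-gray over 14 cells = 5765  → 3.0531
row 4: Σ corner-gray over 14 cells = 7136  → 3.7791
row 5: Σ corner-gray over 14 cells = 7571  → 4.0095
row 6: Σ corner-gray over 14 cells = 6946  → 3.6785
Σ rows: total corner-gray = 47486  → 25.1481 mm³

25.148


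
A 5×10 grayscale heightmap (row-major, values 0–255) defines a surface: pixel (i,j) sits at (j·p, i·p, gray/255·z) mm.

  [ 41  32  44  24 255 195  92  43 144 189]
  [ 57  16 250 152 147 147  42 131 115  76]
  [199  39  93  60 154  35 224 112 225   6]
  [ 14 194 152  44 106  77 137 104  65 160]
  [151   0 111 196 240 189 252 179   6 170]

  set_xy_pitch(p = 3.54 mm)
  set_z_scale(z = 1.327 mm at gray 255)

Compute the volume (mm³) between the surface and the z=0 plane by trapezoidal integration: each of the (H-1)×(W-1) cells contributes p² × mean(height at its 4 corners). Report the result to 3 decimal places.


height_mm = gray/255 × 1.327; cell vol = 3.54² × mean(4 corners)
unit = 3.54² × 1.327 / (4×255) = 0.0163034 mm³ per gray-sum
row 0: Σ corner-gray over 9 cells = 4021  → 65.5558
row 1: Σ corner-gray over 9 cells = 4222  → 68.8328
row 2: Σ corner-gray over 9 cells = 4021  → 65.5558
row 3: Σ corner-gray over 9 cells = 4599  → 74.9792
Σ rows: total corner-gray = 16863  → 274.9237 mm³

274.924
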